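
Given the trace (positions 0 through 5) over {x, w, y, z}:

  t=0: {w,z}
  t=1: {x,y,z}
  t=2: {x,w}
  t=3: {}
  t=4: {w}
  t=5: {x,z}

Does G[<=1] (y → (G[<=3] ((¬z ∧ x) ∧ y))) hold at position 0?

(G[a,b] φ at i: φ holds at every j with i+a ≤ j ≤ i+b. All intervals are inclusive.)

Check (y → (G[<=3] ((¬z ∧ x) ∧ y))) at every j in [0,1]:
  j=0: antecedent false → ✓
  j=1: antecedent true; consequent fails at 1 → ✗
Fails at j=1 → formula fails.

Does not hold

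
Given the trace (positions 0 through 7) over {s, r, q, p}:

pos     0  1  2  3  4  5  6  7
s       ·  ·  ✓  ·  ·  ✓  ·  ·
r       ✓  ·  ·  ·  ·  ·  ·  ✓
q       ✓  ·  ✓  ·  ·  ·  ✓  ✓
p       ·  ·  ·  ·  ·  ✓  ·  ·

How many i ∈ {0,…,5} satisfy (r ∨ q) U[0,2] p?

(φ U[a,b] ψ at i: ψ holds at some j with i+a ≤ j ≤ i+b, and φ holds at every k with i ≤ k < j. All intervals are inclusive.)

Evaluate at each i in [0,5]:
  i=0: ✗ (no rhs in [0,2])
  i=1: ✗ (no rhs in [1,3])
  i=2: ✗ (no rhs in [2,4])
  i=3: ✗ (lhs fails at k=3 before rhs at j=5)
  i=4: ✗ (lhs fails at k=4 before rhs at j=5)
  i=5: ✓ (rhs at j=5)
Positions where it holds: {5} → 1.

1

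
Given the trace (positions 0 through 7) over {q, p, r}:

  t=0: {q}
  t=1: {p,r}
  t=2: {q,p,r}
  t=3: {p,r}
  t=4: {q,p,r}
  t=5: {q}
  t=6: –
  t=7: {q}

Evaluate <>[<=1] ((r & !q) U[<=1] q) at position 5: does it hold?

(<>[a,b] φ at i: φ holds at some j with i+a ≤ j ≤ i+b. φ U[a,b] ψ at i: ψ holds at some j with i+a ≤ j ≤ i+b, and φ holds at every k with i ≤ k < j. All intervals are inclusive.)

Check ((r & !q) U[<=1] q) at each j in [5,6]:
  j=5: holds
  j=6: fails
Found at j=5 → formula holds.

True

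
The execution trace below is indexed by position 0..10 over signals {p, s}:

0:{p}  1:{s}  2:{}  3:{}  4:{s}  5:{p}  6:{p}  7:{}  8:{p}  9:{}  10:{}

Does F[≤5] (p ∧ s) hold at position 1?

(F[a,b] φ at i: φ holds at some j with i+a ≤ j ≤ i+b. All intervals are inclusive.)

Does not hold

Check (p ∧ s) at each j in [1,6]:
  j=1: false
  j=2: false
  j=3: false
  j=4: false
  j=5: false
  j=6: false
No position in the window satisfies it → formula fails.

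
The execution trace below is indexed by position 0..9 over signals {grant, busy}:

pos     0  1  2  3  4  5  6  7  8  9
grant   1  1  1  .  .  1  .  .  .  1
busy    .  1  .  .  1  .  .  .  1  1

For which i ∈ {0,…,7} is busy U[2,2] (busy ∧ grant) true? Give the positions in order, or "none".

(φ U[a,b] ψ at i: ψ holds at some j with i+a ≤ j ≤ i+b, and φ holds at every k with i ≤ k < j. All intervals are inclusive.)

none

Evaluate at each i in [0,7]:
  i=0: ✗ (no rhs in [2,2])
  i=1: ✗ (no rhs in [3,3])
  i=2: ✗ (no rhs in [4,4])
  i=3: ✗ (no rhs in [5,5])
  i=4: ✗ (no rhs in [6,6])
  i=5: ✗ (no rhs in [7,7])
  i=6: ✗ (no rhs in [8,8])
  i=7: ✗ (lhs fails at k=7 before rhs at j=9)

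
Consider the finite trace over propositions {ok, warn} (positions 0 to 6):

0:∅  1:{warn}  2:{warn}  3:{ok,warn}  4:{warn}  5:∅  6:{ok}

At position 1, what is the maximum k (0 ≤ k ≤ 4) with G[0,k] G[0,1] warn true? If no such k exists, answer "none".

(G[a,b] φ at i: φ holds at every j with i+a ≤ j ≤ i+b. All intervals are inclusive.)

2

G[0,1] warn must hold from j=1 onward; find where it first fails.
  j=1: holds
  j=2: holds
  j=3: holds
  j=4: fails
Holds on [1,3], so largest k = 2.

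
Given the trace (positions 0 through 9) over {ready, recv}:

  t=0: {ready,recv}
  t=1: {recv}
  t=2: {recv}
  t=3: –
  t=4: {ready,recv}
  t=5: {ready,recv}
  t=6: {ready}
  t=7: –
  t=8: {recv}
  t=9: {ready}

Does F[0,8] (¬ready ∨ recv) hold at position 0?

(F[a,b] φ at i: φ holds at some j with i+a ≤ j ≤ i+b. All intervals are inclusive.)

Check (¬ready ∨ recv) at each j in [0,8]:
  j=0: true
  j=1: true
  j=2: true
  j=3: true
  j=4: true
  j=5: true
  j=6: false
  j=7: true
  j=8: true
Found at j=0 → formula holds.

Holds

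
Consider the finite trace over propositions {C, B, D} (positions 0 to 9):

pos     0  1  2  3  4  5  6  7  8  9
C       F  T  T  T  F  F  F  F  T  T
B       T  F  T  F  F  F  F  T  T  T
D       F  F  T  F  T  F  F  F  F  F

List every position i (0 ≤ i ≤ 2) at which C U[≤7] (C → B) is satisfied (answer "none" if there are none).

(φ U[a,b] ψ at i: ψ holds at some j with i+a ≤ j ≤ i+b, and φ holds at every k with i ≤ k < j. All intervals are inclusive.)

Evaluate at each i in [0,2]:
  i=0: ✓ (rhs at j=0)
  i=1: ✓ (rhs at j=2; lhs holds on [1,1])
  i=2: ✓ (rhs at j=2)

0, 1, 2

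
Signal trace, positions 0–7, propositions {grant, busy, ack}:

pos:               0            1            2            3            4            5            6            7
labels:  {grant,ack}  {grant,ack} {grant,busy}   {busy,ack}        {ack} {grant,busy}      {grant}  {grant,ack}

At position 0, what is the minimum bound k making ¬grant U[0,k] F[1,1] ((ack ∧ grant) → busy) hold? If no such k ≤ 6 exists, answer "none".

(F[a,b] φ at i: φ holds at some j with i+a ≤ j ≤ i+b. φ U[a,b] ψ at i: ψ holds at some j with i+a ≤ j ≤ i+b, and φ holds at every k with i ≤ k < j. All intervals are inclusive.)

none

Need earliest j ≥ 0 with F[1,1] ((ack ∧ grant) → busy), and ¬grant at every k in [0,j-1].
  j=0: rhs fails.
  j=1: rhs holds but lhs fails at k=0.
  j=2: rhs holds but lhs fails at k=0.
  j=3: rhs holds but lhs fails at k=0.
  j=4: rhs holds but lhs fails at k=0.
  j=5: rhs holds but lhs fails at k=0.
  j=6: rhs fails.
No witness within the range → none.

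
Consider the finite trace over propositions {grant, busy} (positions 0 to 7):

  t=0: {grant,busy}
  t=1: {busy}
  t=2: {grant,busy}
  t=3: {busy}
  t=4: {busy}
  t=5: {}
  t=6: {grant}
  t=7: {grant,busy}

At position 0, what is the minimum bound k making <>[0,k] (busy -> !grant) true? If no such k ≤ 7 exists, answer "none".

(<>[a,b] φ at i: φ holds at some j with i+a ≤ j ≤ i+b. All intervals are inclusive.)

Scan j = 0,1,… for (busy -> !grant):
  j=0: fails
  j=1: holds
First hit at j=1, so smallest k = 1-0 = 1.

1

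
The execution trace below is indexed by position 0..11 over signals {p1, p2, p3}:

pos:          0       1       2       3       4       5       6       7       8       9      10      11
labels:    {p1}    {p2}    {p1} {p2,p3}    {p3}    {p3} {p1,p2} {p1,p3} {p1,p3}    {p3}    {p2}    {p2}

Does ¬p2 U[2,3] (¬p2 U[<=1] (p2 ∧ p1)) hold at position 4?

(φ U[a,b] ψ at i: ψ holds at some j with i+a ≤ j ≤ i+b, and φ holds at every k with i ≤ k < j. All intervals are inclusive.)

Need some j in [6,7] with (¬p2 U[<=1] (p2 ∧ p1)), and ¬p2 at every k in [4,j-1].
  j=6: (¬p2 U[<=1] (p2 ∧ p1)) holds; ¬p2 holds at every k in [4,5] → satisfied.

Yes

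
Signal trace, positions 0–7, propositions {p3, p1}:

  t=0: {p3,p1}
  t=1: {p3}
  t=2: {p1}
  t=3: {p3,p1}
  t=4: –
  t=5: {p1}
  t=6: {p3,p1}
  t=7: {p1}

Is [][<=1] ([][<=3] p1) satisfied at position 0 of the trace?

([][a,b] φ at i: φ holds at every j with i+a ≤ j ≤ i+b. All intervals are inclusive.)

Check [][<=3] p1 at every j in [0,1]:
  j=0: fails at 1
  j=1: fails at 1
Fails at j=0 → formula fails.

False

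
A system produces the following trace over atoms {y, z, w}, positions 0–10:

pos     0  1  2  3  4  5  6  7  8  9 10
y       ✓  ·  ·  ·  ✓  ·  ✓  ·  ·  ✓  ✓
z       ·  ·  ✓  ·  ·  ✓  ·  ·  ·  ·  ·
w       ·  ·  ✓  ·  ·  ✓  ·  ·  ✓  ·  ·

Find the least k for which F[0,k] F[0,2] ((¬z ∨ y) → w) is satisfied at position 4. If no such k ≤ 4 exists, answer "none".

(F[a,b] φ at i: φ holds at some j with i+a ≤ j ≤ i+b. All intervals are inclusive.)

0

Scan j = 4,5,… for F[0,2] ((¬z ∨ y) → w):
  j=4: holds
First hit at j=4, so smallest k = 4-4 = 0.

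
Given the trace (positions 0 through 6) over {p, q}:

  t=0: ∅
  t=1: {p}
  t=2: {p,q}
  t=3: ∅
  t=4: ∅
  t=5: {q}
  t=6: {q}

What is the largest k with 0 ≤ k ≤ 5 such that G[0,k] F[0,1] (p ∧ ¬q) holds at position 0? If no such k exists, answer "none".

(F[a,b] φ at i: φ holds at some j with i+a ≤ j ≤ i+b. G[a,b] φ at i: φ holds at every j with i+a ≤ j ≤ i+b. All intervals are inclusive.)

F[0,1] (p ∧ ¬q) must hold from j=0 onward; find where it first fails.
  j=0: holds
  j=1: holds
  j=2: fails
Holds on [0,1], so largest k = 1.

1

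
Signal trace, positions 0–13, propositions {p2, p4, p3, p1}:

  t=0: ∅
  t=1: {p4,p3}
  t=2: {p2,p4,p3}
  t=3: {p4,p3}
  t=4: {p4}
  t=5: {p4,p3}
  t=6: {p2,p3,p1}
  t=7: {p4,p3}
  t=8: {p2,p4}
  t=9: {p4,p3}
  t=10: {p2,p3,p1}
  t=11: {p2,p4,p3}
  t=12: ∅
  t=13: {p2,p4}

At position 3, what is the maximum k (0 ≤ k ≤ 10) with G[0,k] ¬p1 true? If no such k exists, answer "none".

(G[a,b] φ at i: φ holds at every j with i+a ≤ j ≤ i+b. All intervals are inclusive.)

2

¬p1 must hold from j=3 onward; find where it first fails.
  j=3: holds
  j=4: holds
  j=5: holds
  j=6: fails
Holds on [3,5], so largest k = 2.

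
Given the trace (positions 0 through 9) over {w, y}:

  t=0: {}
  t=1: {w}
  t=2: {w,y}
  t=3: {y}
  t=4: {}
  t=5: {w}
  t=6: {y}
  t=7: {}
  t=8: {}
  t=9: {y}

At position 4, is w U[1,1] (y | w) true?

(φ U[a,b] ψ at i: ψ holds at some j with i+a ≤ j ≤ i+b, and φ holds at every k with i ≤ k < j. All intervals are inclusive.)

Need some j in [5,5] with (y | w), and w at every k in [4,j-1].
  j=5: (y | w) holds, but w fails at k=4 → not this j.
No j in the window works → until fails.

Does not hold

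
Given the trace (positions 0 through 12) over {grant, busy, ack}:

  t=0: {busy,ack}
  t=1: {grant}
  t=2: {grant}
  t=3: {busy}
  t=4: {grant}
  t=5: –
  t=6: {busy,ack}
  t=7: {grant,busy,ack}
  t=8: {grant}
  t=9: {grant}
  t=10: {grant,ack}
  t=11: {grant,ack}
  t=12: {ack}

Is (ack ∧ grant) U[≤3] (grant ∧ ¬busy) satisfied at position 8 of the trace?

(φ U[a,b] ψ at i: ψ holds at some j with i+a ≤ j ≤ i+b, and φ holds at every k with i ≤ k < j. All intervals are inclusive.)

Yes

Need some j in [8,11] with (grant ∧ ¬busy), and (ack ∧ grant) at every k in [8,j-1].
  j=8: (grant ∧ ¬busy) holds; no prefix to check → satisfied.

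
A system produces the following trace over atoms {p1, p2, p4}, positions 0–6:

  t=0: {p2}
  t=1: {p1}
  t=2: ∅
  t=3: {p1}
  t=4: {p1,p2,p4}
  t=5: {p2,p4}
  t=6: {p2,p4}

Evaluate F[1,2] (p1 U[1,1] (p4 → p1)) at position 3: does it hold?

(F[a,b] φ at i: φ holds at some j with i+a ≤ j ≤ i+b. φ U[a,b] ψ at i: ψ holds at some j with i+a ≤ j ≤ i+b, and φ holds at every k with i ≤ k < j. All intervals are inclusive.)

False

Check (p1 U[1,1] (p4 → p1)) at each j in [4,5]:
  j=4: fails
  j=5: fails
No position in the window satisfies it → formula fails.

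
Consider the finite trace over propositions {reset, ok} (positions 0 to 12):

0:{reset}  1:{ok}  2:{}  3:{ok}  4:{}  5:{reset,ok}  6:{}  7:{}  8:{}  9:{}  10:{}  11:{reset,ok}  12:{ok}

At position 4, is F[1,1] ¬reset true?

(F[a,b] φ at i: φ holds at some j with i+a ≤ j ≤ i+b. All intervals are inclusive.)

Check ¬reset at each j in [5,5]:
  j=5: false
No position in the window satisfies it → formula fails.

No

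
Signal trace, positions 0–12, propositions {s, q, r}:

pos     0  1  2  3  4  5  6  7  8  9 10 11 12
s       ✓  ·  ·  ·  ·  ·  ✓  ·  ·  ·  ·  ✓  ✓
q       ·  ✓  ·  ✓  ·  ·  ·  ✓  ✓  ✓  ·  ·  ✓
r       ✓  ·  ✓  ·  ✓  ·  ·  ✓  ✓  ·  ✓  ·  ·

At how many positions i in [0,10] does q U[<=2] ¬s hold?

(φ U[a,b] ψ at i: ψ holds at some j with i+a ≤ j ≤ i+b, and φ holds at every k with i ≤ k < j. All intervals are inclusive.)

9

Evaluate at each i in [0,10]:
  i=0: ✗ (lhs fails at k=0 before rhs at j=1)
  i=1: ✓ (rhs at j=1)
  i=2: ✓ (rhs at j=2)
  i=3: ✓ (rhs at j=3)
  i=4: ✓ (rhs at j=4)
  i=5: ✓ (rhs at j=5)
  i=6: ✗ (lhs fails at k=6 before rhs at j=7)
  i=7: ✓ (rhs at j=7)
  i=8: ✓ (rhs at j=8)
  i=9: ✓ (rhs at j=9)
  i=10: ✓ (rhs at j=10)
Positions where it holds: {1, 2, 3, 4, 5, 7, 8, 9, 10} → 9.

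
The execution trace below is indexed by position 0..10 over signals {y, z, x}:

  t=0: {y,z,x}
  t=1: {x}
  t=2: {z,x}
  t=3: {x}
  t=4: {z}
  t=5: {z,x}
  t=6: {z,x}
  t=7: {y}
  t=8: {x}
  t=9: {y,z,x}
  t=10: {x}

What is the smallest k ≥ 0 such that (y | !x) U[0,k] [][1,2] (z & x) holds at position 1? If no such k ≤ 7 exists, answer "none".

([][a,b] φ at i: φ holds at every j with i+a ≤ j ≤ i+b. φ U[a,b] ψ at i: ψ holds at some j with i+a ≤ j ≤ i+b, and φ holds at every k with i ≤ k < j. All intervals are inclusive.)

none

Need earliest j ≥ 1 with [][1,2] (z & x), and (y | !x) at every k in [1,j-1].
  j=1: rhs fails.
  j=2: rhs fails.
  j=3: rhs fails.
  j=4: rhs holds but lhs fails at k=1.
  j=5: rhs fails.
  j=6: rhs fails.
  j=7: rhs fails.
  j=8: rhs fails.
No witness within the range → none.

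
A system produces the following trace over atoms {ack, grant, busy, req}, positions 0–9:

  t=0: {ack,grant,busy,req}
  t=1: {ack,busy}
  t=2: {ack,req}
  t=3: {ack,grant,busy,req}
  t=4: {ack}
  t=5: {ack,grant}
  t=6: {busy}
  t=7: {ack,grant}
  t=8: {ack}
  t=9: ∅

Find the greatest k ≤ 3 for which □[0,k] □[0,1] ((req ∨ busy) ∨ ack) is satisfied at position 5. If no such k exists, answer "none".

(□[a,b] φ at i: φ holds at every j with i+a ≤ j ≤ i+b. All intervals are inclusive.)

□[0,1] ((req ∨ busy) ∨ ack) must hold from j=5 onward; find where it first fails.
  j=5: holds
  j=6: holds
  j=7: holds
  j=8: fails
Holds on [5,7], so largest k = 2.

2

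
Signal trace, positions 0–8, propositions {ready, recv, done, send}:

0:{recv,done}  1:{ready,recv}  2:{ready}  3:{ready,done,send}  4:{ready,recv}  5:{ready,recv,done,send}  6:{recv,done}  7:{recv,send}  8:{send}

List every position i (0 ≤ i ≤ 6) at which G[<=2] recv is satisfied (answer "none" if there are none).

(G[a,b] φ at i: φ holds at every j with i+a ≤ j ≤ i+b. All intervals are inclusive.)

4, 5

Evaluate at each i in [0,6]:
  i=0: ✗ (fails at j=2)
  i=1: ✗ (fails at j=2)
  i=2: ✗ (fails at j=2)
  i=3: ✗ (fails at j=3)
  i=4: ✓ (all of [4,6])
  i=5: ✓ (all of [5,7])
  i=6: ✗ (fails at j=8)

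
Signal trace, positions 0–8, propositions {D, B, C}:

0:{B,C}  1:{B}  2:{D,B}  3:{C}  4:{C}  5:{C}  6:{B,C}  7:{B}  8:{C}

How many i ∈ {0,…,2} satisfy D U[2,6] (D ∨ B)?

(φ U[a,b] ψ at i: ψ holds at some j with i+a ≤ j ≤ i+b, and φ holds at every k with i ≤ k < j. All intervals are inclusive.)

Evaluate at each i in [0,2]:
  i=0: ✗ (lhs fails at k=0 before rhs at j=2)
  i=1: ✗ (lhs fails at k=1 before rhs at j=6)
  i=2: ✗ (lhs fails at k=3 before rhs at j=6)
Positions where it holds: {} → 0.

0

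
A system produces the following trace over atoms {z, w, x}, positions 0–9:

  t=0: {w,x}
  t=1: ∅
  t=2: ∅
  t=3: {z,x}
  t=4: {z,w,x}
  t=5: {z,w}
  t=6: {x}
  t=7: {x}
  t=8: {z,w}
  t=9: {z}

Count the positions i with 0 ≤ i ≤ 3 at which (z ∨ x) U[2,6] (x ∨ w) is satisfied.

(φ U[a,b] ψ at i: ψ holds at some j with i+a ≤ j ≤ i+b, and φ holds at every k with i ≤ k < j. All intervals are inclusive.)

Evaluate at each i in [0,3]:
  i=0: ✗ (lhs fails at k=1 before rhs at j=3)
  i=1: ✗ (lhs fails at k=1 before rhs at j=3)
  i=2: ✗ (lhs fails at k=2 before rhs at j=4)
  i=3: ✓ (rhs at j=5; lhs holds on [3,4])
Positions where it holds: {3} → 1.

1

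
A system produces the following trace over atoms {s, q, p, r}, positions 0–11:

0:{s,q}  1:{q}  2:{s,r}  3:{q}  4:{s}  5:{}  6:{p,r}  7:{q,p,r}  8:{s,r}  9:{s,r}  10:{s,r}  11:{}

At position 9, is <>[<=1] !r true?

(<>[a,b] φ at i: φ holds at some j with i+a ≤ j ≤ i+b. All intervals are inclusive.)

Check !r at each j in [9,10]:
  j=9: false
  j=10: false
No position in the window satisfies it → formula fails.

Does not hold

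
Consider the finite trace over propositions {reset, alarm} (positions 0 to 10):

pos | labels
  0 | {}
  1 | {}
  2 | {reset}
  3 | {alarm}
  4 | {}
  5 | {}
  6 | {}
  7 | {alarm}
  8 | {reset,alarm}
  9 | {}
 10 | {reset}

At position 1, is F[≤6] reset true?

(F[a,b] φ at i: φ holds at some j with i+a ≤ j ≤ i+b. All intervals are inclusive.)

Check reset at each j in [1,7]:
  j=1: false
  j=2: true
  j=3: false
  j=4: false
  j=5: false
  j=6: false
  j=7: false
Found at j=2 → formula holds.

True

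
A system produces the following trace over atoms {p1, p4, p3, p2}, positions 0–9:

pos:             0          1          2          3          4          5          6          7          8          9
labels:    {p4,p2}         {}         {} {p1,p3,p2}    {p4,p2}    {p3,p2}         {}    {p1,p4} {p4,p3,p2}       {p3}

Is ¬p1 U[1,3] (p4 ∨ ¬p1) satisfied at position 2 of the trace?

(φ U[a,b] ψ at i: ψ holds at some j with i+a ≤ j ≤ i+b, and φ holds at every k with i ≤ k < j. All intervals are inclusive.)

Need some j in [3,5] with (p4 ∨ ¬p1), and ¬p1 at every k in [2,j-1].
  j=3: (p4 ∨ ¬p1) false.
  j=4: (p4 ∨ ¬p1) holds, but ¬p1 fails at k=3 → not this j.
  j=5: (p4 ∨ ¬p1) holds, but ¬p1 fails at k=3 → not this j.
No j in the window works → until fails.

False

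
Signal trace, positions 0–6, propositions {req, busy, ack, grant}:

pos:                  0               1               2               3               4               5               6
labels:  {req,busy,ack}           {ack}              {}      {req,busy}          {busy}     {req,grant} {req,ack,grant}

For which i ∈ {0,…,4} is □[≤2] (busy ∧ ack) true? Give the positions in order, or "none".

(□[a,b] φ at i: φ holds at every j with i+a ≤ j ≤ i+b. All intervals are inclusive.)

Evaluate at each i in [0,4]:
  i=0: ✗ (fails at j=1)
  i=1: ✗ (fails at j=1)
  i=2: ✗ (fails at j=2)
  i=3: ✗ (fails at j=3)
  i=4: ✗ (fails at j=4)

none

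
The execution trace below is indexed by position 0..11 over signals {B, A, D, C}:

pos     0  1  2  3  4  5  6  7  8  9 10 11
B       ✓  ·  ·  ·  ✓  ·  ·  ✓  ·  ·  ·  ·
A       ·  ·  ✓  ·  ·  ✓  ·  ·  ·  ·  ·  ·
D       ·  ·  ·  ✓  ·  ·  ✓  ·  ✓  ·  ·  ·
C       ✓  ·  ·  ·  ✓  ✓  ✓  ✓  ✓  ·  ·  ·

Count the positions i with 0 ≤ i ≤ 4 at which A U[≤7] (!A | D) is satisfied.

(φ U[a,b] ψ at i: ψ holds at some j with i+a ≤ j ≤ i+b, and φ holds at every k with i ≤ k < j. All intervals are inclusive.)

5

Evaluate at each i in [0,4]:
  i=0: ✓ (rhs at j=0)
  i=1: ✓ (rhs at j=1)
  i=2: ✓ (rhs at j=3; lhs holds on [2,2])
  i=3: ✓ (rhs at j=3)
  i=4: ✓ (rhs at j=4)
Positions where it holds: {0, 1, 2, 3, 4} → 5.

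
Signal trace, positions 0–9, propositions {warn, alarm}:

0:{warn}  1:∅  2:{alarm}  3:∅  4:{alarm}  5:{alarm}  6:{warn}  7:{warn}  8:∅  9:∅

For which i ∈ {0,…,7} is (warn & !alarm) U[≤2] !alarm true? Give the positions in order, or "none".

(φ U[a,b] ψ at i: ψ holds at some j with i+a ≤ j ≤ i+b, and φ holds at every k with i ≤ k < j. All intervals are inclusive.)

0, 1, 3, 6, 7

Evaluate at each i in [0,7]:
  i=0: ✓ (rhs at j=0)
  i=1: ✓ (rhs at j=1)
  i=2: ✗ (lhs fails at k=2 before rhs at j=3)
  i=3: ✓ (rhs at j=3)
  i=4: ✗ (lhs fails at k=4 before rhs at j=6)
  i=5: ✗ (lhs fails at k=5 before rhs at j=6)
  i=6: ✓ (rhs at j=6)
  i=7: ✓ (rhs at j=7)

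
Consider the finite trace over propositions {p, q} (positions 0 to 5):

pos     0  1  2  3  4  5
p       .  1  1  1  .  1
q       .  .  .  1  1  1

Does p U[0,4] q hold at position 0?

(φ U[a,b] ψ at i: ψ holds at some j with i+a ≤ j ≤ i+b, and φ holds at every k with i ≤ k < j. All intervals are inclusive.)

Need some j in [0,4] with q, and p at every k in [0,j-1].
  j=0: q false.
  j=1: q false.
  j=2: q false.
  j=3: q holds, but p fails at k=0 → not this j.
  j=4: q holds, but p fails at k=0 → not this j.
No j in the window works → until fails.

Does not hold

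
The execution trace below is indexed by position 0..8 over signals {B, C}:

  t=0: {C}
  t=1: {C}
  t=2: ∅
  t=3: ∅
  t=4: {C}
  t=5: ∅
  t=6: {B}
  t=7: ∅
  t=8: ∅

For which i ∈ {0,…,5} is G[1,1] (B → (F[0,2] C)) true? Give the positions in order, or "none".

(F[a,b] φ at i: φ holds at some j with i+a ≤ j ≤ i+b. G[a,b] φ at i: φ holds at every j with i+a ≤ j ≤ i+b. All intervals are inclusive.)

Evaluate at each i in [0,5]:
  i=0: ✓ (all of [1,1])
  i=1: ✓ (all of [2,2])
  i=2: ✓ (all of [3,3])
  i=3: ✓ (all of [4,4])
  i=4: ✓ (all of [5,5])
  i=5: ✗ (fails at j=6)

0, 1, 2, 3, 4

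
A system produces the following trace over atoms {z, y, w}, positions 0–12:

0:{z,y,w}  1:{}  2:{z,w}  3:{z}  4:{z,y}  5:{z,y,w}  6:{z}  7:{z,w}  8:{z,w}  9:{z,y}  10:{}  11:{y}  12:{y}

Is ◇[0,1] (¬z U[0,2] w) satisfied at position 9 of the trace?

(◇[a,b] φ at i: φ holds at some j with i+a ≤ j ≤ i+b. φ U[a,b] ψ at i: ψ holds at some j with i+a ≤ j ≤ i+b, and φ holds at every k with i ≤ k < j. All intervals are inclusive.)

Check (¬z U[0,2] w) at each j in [9,10]:
  j=9: fails
  j=10: fails
No position in the window satisfies it → formula fails.

No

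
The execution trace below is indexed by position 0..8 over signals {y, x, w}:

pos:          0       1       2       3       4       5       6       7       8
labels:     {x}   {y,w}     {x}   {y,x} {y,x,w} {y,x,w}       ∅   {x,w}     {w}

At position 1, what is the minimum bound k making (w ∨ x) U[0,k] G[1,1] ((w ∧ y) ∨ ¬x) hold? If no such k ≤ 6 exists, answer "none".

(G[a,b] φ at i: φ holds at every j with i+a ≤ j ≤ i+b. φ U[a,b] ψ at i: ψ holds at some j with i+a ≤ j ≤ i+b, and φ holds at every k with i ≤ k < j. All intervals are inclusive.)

2

Need earliest j ≥ 1 with G[1,1] ((w ∧ y) ∨ ¬x), and (w ∨ x) at every k in [1,j-1].
  j=1: rhs fails.
  j=2: rhs fails.
  j=3: rhs holds; lhs holds on [1,2]. k = 2.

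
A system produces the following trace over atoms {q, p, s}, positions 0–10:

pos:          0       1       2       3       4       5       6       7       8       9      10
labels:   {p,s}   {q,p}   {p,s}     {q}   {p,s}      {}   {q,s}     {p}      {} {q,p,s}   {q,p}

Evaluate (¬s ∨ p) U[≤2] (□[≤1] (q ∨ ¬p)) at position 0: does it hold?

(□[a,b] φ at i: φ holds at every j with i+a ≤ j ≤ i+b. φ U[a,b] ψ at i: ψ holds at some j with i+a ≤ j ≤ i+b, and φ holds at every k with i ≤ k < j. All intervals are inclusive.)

Need some j in [0,2] with □[≤1] (q ∨ ¬p), and (¬s ∨ p) at every k in [0,j-1].
  j=0: □[≤1] (q ∨ ¬p) — fails at 0.
  j=1: □[≤1] (q ∨ ¬p) — fails at 2.
  j=2: □[≤1] (q ∨ ¬p) — fails at 2.
No j in the window works → until fails.

Does not hold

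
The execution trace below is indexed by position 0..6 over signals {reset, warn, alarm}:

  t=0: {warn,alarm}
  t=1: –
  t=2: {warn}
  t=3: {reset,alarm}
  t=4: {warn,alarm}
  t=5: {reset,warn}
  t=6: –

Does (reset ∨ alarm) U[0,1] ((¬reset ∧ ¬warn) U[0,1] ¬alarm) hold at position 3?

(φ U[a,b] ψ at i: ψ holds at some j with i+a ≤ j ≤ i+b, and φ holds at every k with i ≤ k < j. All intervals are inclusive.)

Does not hold

Need some j in [3,4] with ((¬reset ∧ ¬warn) U[0,1] ¬alarm), and (reset ∨ alarm) at every k in [3,j-1].
  j=3: ((¬reset ∧ ¬warn) U[0,1] ¬alarm) — fails.
  j=4: ((¬reset ∧ ¬warn) U[0,1] ¬alarm) — fails.
No j in the window works → until fails.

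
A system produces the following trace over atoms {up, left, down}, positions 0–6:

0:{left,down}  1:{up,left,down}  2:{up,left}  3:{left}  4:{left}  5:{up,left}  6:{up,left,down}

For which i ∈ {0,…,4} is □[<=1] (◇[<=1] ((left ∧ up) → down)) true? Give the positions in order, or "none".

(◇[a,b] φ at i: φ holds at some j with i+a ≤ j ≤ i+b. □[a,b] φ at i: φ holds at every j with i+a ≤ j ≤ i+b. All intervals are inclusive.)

0, 1, 2, 3, 4

Evaluate at each i in [0,4]:
  i=0: ✓ (all of [0,1])
  i=1: ✓ (all of [1,2])
  i=2: ✓ (all of [2,3])
  i=3: ✓ (all of [3,4])
  i=4: ✓ (all of [4,5])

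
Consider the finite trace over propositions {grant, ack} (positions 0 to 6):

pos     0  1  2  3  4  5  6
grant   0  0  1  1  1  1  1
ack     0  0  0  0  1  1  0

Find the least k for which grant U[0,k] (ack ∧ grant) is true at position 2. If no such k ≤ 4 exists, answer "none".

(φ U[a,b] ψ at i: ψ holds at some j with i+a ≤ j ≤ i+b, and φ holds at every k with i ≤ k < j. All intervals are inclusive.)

Need earliest j ≥ 2 with (ack ∧ grant), and grant at every k in [2,j-1].
  j=2: rhs fails.
  j=3: rhs fails.
  j=4: rhs holds; lhs holds on [2,3]. k = 2.

2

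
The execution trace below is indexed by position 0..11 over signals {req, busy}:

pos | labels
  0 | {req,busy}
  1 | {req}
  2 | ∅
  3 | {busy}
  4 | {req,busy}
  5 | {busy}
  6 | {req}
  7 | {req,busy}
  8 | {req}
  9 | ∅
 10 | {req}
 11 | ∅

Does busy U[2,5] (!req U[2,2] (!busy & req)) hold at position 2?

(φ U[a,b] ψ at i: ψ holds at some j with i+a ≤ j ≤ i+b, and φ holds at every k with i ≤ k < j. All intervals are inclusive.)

Does not hold

Need some j in [4,7] with (!req U[2,2] (!busy & req)), and busy at every k in [2,j-1].
  j=4: (!req U[2,2] (!busy & req)) — fails.
  j=5: (!req U[2,2] (!busy & req)) — fails.
  j=6: (!req U[2,2] (!busy & req)) — fails.
  j=7: (!req U[2,2] (!busy & req)) — fails.
No j in the window works → until fails.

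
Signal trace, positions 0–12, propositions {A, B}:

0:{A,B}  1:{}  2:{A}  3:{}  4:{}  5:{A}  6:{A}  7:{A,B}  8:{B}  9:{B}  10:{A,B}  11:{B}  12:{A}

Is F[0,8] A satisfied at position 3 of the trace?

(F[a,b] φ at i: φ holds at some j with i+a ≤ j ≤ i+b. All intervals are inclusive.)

Yes

Check A at each j in [3,11]:
  j=3: false
  j=4: false
  j=5: true
  j=6: true
  j=7: true
  j=8: false
  j=9: false
  j=10: true
  j=11: false
Found at j=5 → formula holds.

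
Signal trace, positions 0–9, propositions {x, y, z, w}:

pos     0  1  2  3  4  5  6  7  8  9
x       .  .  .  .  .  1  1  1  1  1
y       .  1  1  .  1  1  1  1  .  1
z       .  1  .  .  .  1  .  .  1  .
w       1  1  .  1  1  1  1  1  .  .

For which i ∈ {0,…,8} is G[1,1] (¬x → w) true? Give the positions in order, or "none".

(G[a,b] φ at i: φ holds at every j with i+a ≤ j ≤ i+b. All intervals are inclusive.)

0, 2, 3, 4, 5, 6, 7, 8

Evaluate at each i in [0,8]:
  i=0: ✓ (all of [1,1])
  i=1: ✗ (fails at j=2)
  i=2: ✓ (all of [3,3])
  i=3: ✓ (all of [4,4])
  i=4: ✓ (all of [5,5])
  i=5: ✓ (all of [6,6])
  i=6: ✓ (all of [7,7])
  i=7: ✓ (all of [8,8])
  i=8: ✓ (all of [9,9])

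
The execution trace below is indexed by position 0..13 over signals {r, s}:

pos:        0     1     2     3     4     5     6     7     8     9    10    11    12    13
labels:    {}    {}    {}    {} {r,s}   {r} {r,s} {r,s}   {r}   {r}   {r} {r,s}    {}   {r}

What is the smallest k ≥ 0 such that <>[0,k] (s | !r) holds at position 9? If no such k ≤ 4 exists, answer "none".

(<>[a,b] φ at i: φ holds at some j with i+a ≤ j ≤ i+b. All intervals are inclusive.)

2

Scan j = 9,10,… for (s | !r):
  j=9: fails
  j=10: fails
  j=11: holds
First hit at j=11, so smallest k = 11-9 = 2.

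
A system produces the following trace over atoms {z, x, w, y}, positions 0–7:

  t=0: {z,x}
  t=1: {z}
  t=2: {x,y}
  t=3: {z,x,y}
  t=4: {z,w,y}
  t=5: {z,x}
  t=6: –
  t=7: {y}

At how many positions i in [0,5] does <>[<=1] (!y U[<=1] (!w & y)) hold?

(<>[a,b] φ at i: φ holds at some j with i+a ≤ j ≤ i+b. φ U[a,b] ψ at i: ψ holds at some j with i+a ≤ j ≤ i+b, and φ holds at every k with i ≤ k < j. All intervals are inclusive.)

5

Evaluate at each i in [0,5]:
  i=0: ✓ (witness j=1)
  i=1: ✓ (witness j=1)
  i=2: ✓ (witness j=2)
  i=3: ✓ (witness j=3)
  i=4: ✗ (none in [4,5])
  i=5: ✓ (witness j=6)
Positions where it holds: {0, 1, 2, 3, 5} → 5.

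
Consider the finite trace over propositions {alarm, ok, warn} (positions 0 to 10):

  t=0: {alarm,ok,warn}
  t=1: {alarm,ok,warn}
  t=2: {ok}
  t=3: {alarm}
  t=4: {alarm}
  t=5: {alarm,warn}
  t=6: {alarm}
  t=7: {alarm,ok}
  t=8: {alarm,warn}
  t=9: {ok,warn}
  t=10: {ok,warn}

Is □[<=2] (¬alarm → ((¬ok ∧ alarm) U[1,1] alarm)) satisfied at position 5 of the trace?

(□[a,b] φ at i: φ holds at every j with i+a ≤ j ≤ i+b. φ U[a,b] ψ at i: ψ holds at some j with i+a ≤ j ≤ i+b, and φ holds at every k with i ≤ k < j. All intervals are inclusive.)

Holds

Check (¬alarm → ((¬ok ∧ alarm) U[1,1] alarm)) at every j in [5,7]:
  j=5: antecedent false → ✓
  j=6: antecedent false → ✓
  j=7: antecedent false → ✓
All positions satisfy it → formula holds.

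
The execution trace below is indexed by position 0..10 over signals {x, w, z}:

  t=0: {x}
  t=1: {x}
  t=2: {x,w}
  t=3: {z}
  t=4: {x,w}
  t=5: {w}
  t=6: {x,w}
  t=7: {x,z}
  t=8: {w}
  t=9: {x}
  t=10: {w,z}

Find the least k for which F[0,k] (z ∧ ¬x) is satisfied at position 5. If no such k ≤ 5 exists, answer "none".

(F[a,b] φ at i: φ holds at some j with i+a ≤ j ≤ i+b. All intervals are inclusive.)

5

Scan j = 5,6,… for (z ∧ ¬x):
  j=5: fails
  j=6: fails
  j=7: fails
  j=8: fails
  j=9: fails
  j=10: holds
First hit at j=10, so smallest k = 10-5 = 5.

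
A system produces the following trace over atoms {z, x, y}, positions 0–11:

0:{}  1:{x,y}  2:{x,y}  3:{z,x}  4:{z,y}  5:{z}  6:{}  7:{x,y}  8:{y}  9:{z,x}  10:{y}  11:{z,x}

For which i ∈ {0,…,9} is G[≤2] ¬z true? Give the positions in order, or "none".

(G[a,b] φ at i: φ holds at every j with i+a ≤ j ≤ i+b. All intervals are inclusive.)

0, 6

Evaluate at each i in [0,9]:
  i=0: ✓ (all of [0,2])
  i=1: ✗ (fails at j=3)
  i=2: ✗ (fails at j=3)
  i=3: ✗ (fails at j=3)
  i=4: ✗ (fails at j=4)
  i=5: ✗ (fails at j=5)
  i=6: ✓ (all of [6,8])
  i=7: ✗ (fails at j=9)
  i=8: ✗ (fails at j=9)
  i=9: ✗ (fails at j=9)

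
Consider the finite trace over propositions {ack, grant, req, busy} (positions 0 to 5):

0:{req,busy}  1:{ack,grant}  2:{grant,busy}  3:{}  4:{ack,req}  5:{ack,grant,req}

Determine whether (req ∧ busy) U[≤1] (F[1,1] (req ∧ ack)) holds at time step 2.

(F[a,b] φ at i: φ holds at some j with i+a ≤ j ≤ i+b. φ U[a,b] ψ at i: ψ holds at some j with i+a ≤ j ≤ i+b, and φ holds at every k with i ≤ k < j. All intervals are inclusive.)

Need some j in [2,3] with F[1,1] (req ∧ ack), and (req ∧ busy) at every k in [2,j-1].
  j=2: F[1,1] (req ∧ ack) — fails (none in [3,3]).
  j=3: F[1,1] (req ∧ ack) holds, but (req ∧ busy) fails at k=2 → not this j.
No j in the window works → until fails.

Does not hold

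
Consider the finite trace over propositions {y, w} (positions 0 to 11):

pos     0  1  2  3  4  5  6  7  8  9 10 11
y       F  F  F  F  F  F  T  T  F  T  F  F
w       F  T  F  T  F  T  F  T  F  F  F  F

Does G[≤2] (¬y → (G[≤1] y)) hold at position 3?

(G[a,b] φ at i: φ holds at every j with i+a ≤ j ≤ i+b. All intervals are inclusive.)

Check (¬y → (G[≤1] y)) at every j in [3,5]:
  j=3: antecedent true; consequent fails at 3 → ✗
  j=4: antecedent true; consequent fails at 4 → ✗
  j=5: antecedent true; consequent fails at 5 → ✗
Fails at j=3 → formula fails.

Does not hold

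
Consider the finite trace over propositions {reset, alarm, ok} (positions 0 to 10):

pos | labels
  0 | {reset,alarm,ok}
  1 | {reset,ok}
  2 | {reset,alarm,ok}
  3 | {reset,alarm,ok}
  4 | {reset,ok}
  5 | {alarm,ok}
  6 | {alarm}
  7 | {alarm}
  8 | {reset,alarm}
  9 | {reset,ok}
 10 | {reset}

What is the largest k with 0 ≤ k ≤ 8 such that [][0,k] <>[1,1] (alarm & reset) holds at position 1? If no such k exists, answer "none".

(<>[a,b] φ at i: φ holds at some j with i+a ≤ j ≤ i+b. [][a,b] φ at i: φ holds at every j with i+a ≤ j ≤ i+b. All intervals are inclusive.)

<>[1,1] (alarm & reset) must hold from j=1 onward; find where it first fails.
  j=1: holds
  j=2: holds
  j=3: fails
Holds on [1,2], so largest k = 1.

1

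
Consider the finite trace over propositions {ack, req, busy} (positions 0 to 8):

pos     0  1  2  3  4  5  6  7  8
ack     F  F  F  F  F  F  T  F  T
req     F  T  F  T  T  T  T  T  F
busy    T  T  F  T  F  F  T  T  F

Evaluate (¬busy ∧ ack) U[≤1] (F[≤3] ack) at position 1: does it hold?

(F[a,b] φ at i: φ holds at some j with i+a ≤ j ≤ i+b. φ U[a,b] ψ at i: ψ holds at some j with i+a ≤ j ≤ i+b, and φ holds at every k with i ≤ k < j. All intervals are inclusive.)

Need some j in [1,2] with F[≤3] ack, and (¬busy ∧ ack) at every k in [1,j-1].
  j=1: F[≤3] ack — fails (none in [1,4]).
  j=2: F[≤3] ack — fails (none in [2,5]).
No j in the window works → until fails.

False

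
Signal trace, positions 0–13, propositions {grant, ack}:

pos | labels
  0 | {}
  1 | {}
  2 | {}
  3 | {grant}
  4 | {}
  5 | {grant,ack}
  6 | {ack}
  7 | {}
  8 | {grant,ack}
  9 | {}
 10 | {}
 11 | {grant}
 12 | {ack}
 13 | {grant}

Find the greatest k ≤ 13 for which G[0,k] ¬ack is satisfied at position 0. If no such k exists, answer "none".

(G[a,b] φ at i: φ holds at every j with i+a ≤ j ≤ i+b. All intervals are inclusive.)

4

¬ack must hold from j=0 onward; find where it first fails.
  j=0: holds
  j=1: holds
  j=2: holds
  j=3: holds
  j=4: holds
  j=5: fails
Holds on [0,4], so largest k = 4.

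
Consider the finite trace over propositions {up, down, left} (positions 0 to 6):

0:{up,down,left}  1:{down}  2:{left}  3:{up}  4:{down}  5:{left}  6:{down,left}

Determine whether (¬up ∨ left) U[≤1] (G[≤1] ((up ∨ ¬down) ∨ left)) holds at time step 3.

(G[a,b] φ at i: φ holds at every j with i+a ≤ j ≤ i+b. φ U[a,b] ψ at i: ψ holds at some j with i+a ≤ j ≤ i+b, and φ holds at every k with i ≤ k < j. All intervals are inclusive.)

Need some j in [3,4] with G[≤1] ((up ∨ ¬down) ∨ left), and (¬up ∨ left) at every k in [3,j-1].
  j=3: G[≤1] ((up ∨ ¬down) ∨ left) — fails at 4.
  j=4: G[≤1] ((up ∨ ¬down) ∨ left) — fails at 4.
No j in the window works → until fails.

False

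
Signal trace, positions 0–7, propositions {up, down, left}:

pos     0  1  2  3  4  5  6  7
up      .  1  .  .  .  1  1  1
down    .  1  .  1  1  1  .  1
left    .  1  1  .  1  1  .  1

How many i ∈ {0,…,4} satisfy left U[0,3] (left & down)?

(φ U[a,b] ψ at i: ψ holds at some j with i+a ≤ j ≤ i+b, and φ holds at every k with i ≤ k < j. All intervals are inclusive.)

2

Evaluate at each i in [0,4]:
  i=0: ✗ (lhs fails at k=0 before rhs at j=1)
  i=1: ✓ (rhs at j=1)
  i=2: ✗ (lhs fails at k=3 before rhs at j=4)
  i=3: ✗ (lhs fails at k=3 before rhs at j=4)
  i=4: ✓ (rhs at j=4)
Positions where it holds: {1, 4} → 2.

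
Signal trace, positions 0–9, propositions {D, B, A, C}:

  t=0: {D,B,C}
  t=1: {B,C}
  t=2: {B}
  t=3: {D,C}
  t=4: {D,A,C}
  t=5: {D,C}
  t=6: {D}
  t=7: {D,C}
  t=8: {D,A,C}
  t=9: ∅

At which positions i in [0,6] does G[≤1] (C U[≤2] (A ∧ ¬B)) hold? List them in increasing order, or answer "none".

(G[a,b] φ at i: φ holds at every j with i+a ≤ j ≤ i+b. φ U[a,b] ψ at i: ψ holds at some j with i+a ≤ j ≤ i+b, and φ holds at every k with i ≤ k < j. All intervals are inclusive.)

3

Evaluate at each i in [0,6]:
  i=0: ✗ (fails at j=0)
  i=1: ✗ (fails at j=1)
  i=2: ✗ (fails at j=2)
  i=3: ✓ (all of [3,4])
  i=4: ✗ (fails at j=5)
  i=5: ✗ (fails at j=5)
  i=6: ✗ (fails at j=6)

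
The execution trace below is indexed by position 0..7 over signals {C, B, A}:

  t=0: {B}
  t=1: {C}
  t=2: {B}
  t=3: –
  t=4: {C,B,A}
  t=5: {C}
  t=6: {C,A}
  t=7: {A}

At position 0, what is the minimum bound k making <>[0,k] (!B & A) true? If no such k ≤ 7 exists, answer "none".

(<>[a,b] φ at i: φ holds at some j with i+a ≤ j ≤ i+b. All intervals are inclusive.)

6

Scan j = 0,1,… for (!B & A):
  j=0: fails
  j=1: fails
  j=2: fails
  j=3: fails
  j=4: fails
  j=5: fails
  j=6: holds
First hit at j=6, so smallest k = 6-0 = 6.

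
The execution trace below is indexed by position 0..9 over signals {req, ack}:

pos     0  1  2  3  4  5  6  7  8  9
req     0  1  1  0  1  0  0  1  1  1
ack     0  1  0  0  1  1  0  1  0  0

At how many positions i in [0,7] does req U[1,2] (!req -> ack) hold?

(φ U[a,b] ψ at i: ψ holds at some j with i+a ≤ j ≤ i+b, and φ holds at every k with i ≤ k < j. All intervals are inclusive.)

Evaluate at each i in [0,7]:
  i=0: ✗ (lhs fails at k=0 before rhs at j=1)
  i=1: ✓ (rhs at j=2; lhs holds on [1,1])
  i=2: ✗ (lhs fails at k=3 before rhs at j=4)
  i=3: ✗ (lhs fails at k=3 before rhs at j=4)
  i=4: ✓ (rhs at j=5; lhs holds on [4,4])
  i=5: ✗ (lhs fails at k=5 before rhs at j=7)
  i=6: ✗ (lhs fails at k=6 before rhs at j=7)
  i=7: ✓ (rhs at j=8; lhs holds on [7,7])
Positions where it holds: {1, 4, 7} → 3.

3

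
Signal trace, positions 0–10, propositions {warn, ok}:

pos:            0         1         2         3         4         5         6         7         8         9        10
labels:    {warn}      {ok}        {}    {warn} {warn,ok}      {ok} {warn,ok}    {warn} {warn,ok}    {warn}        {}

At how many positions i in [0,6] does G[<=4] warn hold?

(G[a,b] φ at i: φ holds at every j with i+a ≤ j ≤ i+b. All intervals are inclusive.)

Evaluate at each i in [0,6]:
  i=0: ✗ (fails at j=1)
  i=1: ✗ (fails at j=1)
  i=2: ✗ (fails at j=2)
  i=3: ✗ (fails at j=5)
  i=4: ✗ (fails at j=5)
  i=5: ✗ (fails at j=5)
  i=6: ✗ (fails at j=10)
Positions where it holds: {} → 0.

0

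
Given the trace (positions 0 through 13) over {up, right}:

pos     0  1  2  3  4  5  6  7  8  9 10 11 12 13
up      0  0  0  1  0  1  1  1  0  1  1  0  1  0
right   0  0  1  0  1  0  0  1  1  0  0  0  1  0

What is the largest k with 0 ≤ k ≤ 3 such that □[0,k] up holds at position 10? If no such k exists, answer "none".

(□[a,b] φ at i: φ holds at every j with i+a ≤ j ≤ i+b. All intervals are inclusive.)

0

up must hold from j=10 onward; find where it first fails.
  j=10: holds
  j=11: fails
Holds on [10,10], so largest k = 0.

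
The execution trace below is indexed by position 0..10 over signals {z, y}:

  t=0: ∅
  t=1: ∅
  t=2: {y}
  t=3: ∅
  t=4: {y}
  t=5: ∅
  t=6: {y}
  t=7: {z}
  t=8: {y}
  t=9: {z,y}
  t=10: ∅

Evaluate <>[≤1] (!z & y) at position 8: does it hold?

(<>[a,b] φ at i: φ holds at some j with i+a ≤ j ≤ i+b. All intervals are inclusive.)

Check (!z & y) at each j in [8,9]:
  j=8: true
  j=9: false
Found at j=8 → formula holds.

True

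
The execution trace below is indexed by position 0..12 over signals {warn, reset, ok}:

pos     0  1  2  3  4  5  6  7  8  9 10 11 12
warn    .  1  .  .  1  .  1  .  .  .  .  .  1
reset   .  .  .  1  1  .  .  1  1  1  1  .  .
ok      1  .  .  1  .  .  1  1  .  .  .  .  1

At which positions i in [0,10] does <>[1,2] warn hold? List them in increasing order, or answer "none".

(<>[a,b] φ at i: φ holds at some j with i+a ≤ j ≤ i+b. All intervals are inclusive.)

0, 2, 3, 4, 5, 10

Evaluate at each i in [0,10]:
  i=0: ✓ (witness j=1)
  i=1: ✗ (none in [2,3])
  i=2: ✓ (witness j=4)
  i=3: ✓ (witness j=4)
  i=4: ✓ (witness j=6)
  i=5: ✓ (witness j=6)
  i=6: ✗ (none in [7,8])
  i=7: ✗ (none in [8,9])
  i=8: ✗ (none in [9,10])
  i=9: ✗ (none in [10,11])
  i=10: ✓ (witness j=12)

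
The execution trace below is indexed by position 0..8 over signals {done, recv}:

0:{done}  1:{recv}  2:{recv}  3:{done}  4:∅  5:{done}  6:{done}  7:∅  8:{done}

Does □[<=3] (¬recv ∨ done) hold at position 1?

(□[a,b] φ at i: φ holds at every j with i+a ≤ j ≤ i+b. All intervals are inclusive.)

Check (¬recv ∨ done) at every j in [1,4]:
  j=1: false
  j=2: false
  j=3: true
  j=4: true
Fails at j=1 → formula fails.

Does not hold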